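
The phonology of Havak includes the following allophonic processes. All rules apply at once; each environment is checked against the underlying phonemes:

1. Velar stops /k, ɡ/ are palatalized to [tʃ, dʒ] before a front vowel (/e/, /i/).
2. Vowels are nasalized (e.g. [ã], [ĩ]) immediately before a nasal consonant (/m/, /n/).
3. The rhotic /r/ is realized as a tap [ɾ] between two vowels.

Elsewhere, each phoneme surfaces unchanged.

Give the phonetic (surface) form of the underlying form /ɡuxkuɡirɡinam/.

/ɡ/ (word-initial) is in the target of rule 1 but the environment (before a front vowel) is not met → [ɡ].
/u/ (between /ɡ/ and /x/): rule 2 targets it, but not before a nasal consonant → unchanged [u].
/k/ (between /x/ and /u/): rule 1 targets it, but not before a front vowel → unchanged [k].
/u/ — between /k/ and /ɡ/; rule 2 does not apply here → [u].
/ɡ/ — between /u/ and /i/, before a front vowel — surfaces as [dʒ] (rule 1).
/i/ (between /ɡ/ and /r/): rule 2 targets it, but not before a nasal consonant → unchanged [i].
/r/ (between /i/ and /ɡ/) is in the target of rule 3 but the environment (between two vowels) is not met → [r].
/ɡ/ meets the environment for rule 1 (before a front vowel) → [dʒ].
Rule 2 applies to /i/ (between /ɡ/ and /n/: before a nasal consonant) → [ĩ].
/a/ (between /n/ and /m/) occurs before a nasal consonant → [ã] by rule 2.

[ɡuxkudʒirdʒĩnãm]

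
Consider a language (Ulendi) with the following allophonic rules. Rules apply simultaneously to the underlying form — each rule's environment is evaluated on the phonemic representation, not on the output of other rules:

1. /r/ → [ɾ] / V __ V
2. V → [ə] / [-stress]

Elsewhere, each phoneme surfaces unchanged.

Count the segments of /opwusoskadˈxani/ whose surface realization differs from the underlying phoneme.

Segments that undergo a rule: /o/ → [ə] (rule 2); /u/ → [ə] (rule 2); /o/ → [ə] (rule 2); /a/ → [ə] (rule 2); /i/ → [ə] (rule 2).
All other segments surface unchanged.

5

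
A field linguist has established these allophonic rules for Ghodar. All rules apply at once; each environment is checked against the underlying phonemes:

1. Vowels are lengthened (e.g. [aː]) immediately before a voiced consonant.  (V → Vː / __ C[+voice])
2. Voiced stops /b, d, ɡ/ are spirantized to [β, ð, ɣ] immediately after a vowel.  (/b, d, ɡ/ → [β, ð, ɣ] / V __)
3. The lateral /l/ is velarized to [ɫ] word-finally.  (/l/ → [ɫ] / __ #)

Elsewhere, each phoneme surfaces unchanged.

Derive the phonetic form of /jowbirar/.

/j/ (word-initial) is unaffected → [j].
/o/ (between /j/ and /w/) occurs before a voiced consonant → [oː] by rule 1.
/w/ stays [w].
/b/ (between /w/ and /i/) fails the environment for rule 2, so it stays [b].
/i/ (between /b/ and /r/) occurs before a voiced consonant → [iː] by rule 1.
/r/ (between /i/ and /a/): no rule targets it → [r].
/a/ (between /r/ and /r/) occurs before a voiced consonant → [aː] by rule 1.
/r/ (word-final): no rule targets it → [r].

[joːwbiːraːr]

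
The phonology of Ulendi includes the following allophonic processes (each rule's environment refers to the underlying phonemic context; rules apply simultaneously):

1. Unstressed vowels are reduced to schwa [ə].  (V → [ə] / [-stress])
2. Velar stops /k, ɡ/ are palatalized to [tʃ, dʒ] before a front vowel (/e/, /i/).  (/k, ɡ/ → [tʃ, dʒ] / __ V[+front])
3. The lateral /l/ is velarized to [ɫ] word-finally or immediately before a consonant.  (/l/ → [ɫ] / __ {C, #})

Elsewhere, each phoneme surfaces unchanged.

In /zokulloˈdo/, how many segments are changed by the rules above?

Segments that undergo a rule: /o/ → [ə] (rule 1); /u/ → [ə] (rule 1); /l/ → [ɫ] (rule 3); /o/ → [ə] (rule 1).
All other segments surface unchanged.

4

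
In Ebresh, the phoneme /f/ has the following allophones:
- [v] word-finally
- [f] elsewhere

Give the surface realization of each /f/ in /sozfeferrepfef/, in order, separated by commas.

[f], [f], [f], [v]

Occurrence 1 (position 4): no conditioning environment matches → elsewhere allophone [f].
Occurrence 2 (position 6): no conditioning environment matches → elsewhere allophone [f].
Occurrence 3 (position 12): no conditioning environment matches → elsewhere allophone [f].
Occurrence 4 (position 14): word-finally → [v].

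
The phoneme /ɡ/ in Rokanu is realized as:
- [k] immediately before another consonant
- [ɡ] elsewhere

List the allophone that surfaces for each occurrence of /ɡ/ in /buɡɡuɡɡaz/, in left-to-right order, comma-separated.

Occurrence 1 (position 3): immediately before another consonant → [k].
Occurrence 2 (position 4): no conditioning environment matches → elsewhere allophone [ɡ].
Occurrence 3 (position 6): immediately before another consonant → [k].
Occurrence 4 (position 7): no conditioning environment matches → elsewhere allophone [ɡ].

[k], [ɡ], [k], [ɡ]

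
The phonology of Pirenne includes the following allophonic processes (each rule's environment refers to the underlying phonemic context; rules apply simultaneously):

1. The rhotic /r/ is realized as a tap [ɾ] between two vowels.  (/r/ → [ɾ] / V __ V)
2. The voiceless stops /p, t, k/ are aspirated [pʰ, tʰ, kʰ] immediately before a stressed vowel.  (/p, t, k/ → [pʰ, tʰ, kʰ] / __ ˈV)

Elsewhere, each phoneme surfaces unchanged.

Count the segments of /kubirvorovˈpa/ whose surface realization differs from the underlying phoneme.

2

Segments that undergo a rule: /r/ → [ɾ] (rule 1); /p/ → [pʰ] (rule 2).
All other segments surface unchanged.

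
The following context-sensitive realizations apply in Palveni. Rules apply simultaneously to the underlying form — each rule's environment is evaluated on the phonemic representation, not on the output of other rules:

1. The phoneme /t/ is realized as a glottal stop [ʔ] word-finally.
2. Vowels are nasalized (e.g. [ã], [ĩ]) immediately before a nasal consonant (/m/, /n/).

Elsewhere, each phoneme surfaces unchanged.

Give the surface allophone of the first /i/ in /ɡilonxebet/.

[i]

/i/ — between /ɡ/ and /l/; rule 2 does not apply here → [i].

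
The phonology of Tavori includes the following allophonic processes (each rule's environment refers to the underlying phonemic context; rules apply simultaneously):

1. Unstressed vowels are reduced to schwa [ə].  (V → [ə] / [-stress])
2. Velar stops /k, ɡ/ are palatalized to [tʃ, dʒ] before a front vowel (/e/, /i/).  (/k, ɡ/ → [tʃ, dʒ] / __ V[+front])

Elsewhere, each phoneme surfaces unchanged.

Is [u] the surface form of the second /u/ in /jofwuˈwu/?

/u/ (word-final): rule 1 targets it, but not in an unstressed syllable → unchanged [u].
The actual realization is [u], which matches [u].

Yes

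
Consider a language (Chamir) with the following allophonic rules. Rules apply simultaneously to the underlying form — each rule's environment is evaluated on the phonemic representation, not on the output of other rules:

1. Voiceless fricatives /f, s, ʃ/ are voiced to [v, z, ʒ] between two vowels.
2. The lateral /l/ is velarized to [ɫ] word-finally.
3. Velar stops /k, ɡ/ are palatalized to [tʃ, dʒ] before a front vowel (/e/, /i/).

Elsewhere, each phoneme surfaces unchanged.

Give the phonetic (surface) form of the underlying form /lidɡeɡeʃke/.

/l/ (word-initial) is in the target of rule 2 but the environment (word-finally) is not met → [l].
Rule 3 applies to /ɡ/ (between /d/ and /e/: before a front vowel) → [dʒ].
/ɡ/ — between /e/ and /e/, before a front vowel — surfaces as [dʒ] (rule 3).
/ʃ/ (between /e/ and /k/) fails the environment for rule 1, so it stays [ʃ].
/k/ (between /ʃ/ and /e/) occurs before a front vowel → [tʃ] by rule 3.

[liddʒedʒeʃtʃe]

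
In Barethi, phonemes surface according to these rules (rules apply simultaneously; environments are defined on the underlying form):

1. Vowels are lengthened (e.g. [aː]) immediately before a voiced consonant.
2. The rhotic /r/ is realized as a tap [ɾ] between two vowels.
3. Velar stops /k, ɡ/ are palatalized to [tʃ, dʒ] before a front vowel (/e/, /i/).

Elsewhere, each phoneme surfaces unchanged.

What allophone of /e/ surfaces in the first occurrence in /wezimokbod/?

[eː]

Rule 1 applies to /e/ (between /w/ and /z/: before a voiced consonant) → [eː].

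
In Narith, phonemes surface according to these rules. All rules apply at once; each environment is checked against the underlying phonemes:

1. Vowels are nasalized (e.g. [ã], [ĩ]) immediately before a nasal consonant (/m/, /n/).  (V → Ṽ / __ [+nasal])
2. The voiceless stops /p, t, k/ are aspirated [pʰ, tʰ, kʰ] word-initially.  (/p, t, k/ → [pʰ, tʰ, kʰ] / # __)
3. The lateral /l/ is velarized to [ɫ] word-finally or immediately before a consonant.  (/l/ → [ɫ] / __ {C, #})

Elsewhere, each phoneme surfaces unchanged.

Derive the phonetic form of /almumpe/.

[aɫmũmpe]

/a/ (word-initial): rule 1 targets it, but not before a nasal consonant → unchanged [a].
Rule 3 applies to /l/ (between /a/ and /m/: word-finally or immediately before a consonant) → [ɫ].
/m/ — not in any rule's target class → [m].
/u/ — between /m/ and /m/, before a nasal consonant — surfaces as [ũ] (rule 1).
/m/ stays [m].
/p/ (between /m/ and /e/) is in the target of rule 2 but the environment (word-initially) is not met → [p].
/e/ (word-final) fails the environment for rule 1, so it stays [e].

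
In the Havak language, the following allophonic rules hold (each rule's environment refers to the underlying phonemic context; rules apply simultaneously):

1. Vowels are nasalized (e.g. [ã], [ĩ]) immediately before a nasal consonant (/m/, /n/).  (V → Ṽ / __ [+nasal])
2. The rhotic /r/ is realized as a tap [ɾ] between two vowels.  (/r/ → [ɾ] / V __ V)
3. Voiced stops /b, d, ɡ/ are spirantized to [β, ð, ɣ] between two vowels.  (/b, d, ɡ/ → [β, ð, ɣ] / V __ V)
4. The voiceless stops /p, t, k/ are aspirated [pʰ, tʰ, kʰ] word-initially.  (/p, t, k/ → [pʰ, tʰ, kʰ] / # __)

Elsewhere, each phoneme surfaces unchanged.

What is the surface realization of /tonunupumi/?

[tʰõnũnupũmi]

/t/ (word-initial) occurs word-initially → [tʰ] by rule 4.
/o/ meets the environment for rule 1 (before a nasal consonant) → [õ].
/n/ (between /o/ and /u/) is unaffected → [n].
/u/ (between /n/ and /n/): before a nasal consonant, so rule 1 applies → [ũ].
/n/ (between /u/ and /u/) is unaffected → [n].
/u/ — between /n/ and /p/; rule 1 does not apply here → [u].
/p/ — between /u/ and /u/; rule 4 does not apply here → [p].
Rule 1 applies to /u/ (between /p/ and /m/: before a nasal consonant) → [ũ].
/m/ stays [m].
/i/ (word-final) is in the target of rule 1 but the environment (before a nasal consonant) is not met → [i].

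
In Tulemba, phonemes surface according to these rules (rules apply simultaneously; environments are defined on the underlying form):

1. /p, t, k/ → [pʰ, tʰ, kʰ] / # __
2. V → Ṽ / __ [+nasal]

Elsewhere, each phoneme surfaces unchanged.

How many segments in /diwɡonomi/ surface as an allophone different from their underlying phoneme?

2

Segments that undergo a rule: /o/ → [õ] (rule 2); /o/ → [õ] (rule 2).
All other segments surface unchanged.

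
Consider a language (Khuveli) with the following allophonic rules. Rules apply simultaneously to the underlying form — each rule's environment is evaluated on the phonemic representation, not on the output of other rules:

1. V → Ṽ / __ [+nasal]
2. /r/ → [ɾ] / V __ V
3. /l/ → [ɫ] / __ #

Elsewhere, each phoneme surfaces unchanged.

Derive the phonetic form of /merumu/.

/m/ stays [m].
/e/ — between /m/ and /r/; rule 1 does not apply here → [e].
/r/ (between /e/ and /u/): between two vowels, so rule 2 applies → [ɾ].
Rule 1 applies to /u/ (between /r/ and /m/: before a nasal consonant) → [ũ].
/m/ (between /u/ and /u/) is unaffected → [m].
/u/ — word-final; rule 1 does not apply here → [u].

[meɾũmu]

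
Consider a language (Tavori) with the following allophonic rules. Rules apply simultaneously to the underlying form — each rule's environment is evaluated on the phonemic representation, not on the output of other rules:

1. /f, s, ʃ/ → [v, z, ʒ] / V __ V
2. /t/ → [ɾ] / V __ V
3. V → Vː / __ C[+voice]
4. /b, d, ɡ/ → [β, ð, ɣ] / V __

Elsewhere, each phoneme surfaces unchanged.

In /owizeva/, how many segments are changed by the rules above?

3

Segments that undergo a rule: /o/ → [oː] (rule 3); /i/ → [iː] (rule 3); /e/ → [eː] (rule 3).
All other segments surface unchanged.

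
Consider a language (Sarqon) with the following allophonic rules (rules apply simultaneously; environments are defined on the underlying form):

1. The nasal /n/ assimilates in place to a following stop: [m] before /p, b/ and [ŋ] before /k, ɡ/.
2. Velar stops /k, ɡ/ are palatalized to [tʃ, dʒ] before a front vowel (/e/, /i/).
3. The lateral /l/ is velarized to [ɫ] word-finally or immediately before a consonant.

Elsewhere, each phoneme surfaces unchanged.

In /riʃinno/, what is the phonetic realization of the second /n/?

/n/ (between /n/ and /o/) fails the environment for rule 1, so it stays [n].

[n]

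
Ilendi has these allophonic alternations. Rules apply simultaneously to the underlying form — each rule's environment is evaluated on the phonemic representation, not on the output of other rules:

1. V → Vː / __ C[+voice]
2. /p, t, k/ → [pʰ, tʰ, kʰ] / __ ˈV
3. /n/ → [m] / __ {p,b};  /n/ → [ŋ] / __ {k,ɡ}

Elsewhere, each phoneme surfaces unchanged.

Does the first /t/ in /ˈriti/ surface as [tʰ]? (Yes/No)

/t/ (between /i/ and /i/) fails the environment for rule 2, so it stays [t].
The actual realization is [t], not [tʰ].

No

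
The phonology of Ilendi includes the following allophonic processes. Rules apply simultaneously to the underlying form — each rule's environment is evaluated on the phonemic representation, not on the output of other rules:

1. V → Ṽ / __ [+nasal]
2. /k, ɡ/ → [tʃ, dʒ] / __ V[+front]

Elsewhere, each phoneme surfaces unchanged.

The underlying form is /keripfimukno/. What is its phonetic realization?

Rule 2 applies to /k/ (word-initial: before a front vowel) → [tʃ].
/e/ (between /k/ and /r/): rule 1 targets it, but not before a nasal consonant → unchanged [e].
/r/ (between /e/ and /i/): no rule targets it → [r].
/i/ (between /r/ and /p/): rule 1 targets it, but not before a nasal consonant → unchanged [i].
/p/ — not in any rule's target class → [p].
/f/ — not in any rule's target class → [f].
/i/ meets the environment for rule 1 (before a nasal consonant) → [ĩ].
/m/ (between /i/ and /u/) is unaffected → [m].
/u/ (between /m/ and /k/): rule 1 targets it, but not before a nasal consonant → unchanged [u].
/k/ (between /u/ and /n/) fails the environment for rule 2, so it stays [k].
/n/ — not in any rule's target class → [n].
/o/ (word-final) fails the environment for rule 1, so it stays [o].

[tʃeripfĩmukno]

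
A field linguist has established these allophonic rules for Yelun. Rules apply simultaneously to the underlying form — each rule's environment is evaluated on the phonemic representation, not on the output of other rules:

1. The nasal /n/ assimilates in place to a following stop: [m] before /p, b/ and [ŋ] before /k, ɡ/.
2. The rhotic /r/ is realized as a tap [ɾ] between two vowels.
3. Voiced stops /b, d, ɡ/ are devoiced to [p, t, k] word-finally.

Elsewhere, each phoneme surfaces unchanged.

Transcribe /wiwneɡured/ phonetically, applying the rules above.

[wiwneɡuɾet]

/w/ stays [w].
/i/ (between /w/ and /w/): no rule targets it → [i].
/w/ (between /i/ and /n/) is unaffected → [w].
/n/ (between /w/ and /e/): rule 1 targets it, but not before a labial or velar stop → unchanged [n].
/e/ (between /n/ and /ɡ/): no rule targets it → [e].
/ɡ/ (between /e/ and /u/) fails the environment for rule 3, so it stays [ɡ].
/u/ (between /ɡ/ and /r/) is unaffected → [u].
/r/ meets the environment for rule 2 (between two vowels) → [ɾ].
/e/ — not in any rule's target class → [e].
/d/ (word-final): word-finally, so rule 3 applies → [t].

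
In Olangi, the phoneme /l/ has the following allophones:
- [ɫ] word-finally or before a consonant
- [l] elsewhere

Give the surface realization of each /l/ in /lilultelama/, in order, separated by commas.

[l], [l], [ɫ], [l]

Occurrence 1 (position 1): no conditioning environment matches → elsewhere allophone [l].
Occurrence 2 (position 3): no conditioning environment matches → elsewhere allophone [l].
Occurrence 3 (position 5): word-finally or before a consonant → [ɫ].
Occurrence 4 (position 8): no conditioning environment matches → elsewhere allophone [l].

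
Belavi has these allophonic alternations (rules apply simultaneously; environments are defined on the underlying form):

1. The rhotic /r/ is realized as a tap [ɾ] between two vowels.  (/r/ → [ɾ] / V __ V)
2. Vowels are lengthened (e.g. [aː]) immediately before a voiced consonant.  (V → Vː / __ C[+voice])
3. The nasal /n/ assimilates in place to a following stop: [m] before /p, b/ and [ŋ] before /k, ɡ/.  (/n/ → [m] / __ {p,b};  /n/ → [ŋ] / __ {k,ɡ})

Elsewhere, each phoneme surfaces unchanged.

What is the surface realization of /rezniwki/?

[reːzniːwki]

/r/ (word-initial) is in the target of rule 1 but the environment (between two vowels) is not met → [r].
Rule 2 applies to /e/ (between /r/ and /z/: before a voiced consonant) → [eː].
/z/ (between /e/ and /n/): no rule targets it → [z].
/n/ (between /z/ and /i/) fails the environment for rule 3, so it stays [n].
/i/ (between /n/ and /w/): before a voiced consonant, so rule 2 applies → [iː].
/w/ (between /i/ and /k/) is unaffected → [w].
/k/ (between /w/ and /i/): no rule targets it → [k].
/i/ — word-final; rule 2 does not apply here → [i].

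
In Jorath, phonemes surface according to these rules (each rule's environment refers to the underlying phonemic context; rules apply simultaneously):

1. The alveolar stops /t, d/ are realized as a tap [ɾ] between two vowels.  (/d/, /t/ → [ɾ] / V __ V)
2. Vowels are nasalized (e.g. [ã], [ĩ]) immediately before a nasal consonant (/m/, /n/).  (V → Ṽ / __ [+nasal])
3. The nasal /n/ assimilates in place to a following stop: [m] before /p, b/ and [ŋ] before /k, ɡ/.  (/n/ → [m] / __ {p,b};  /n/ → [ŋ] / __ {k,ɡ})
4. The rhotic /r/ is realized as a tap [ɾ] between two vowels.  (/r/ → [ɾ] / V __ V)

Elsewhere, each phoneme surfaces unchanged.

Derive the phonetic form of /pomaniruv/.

[põmãniɾuv]

/o/ meets the environment for rule 2 (before a nasal consonant) → [õ].
/a/ — between /m/ and /n/, before a nasal consonant — surfaces as [ã] (rule 2).
/n/ (between /a/ and /i/): rule 3 targets it, but not before a labial or velar stop → unchanged [n].
/i/ (between /n/ and /r/) fails the environment for rule 2, so it stays [i].
Rule 4 applies to /r/ (between /i/ and /u/: between two vowels) → [ɾ].
/u/ (between /r/ and /v/) fails the environment for rule 2, so it stays [u].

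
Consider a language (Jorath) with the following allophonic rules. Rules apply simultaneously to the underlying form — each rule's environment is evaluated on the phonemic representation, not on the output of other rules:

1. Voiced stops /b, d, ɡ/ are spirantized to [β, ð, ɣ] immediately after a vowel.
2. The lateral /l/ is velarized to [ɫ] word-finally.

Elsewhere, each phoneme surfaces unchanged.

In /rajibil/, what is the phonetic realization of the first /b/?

[β]

/b/ — between /i/ and /i/, immediately after a vowel — surfaces as [β] (rule 1).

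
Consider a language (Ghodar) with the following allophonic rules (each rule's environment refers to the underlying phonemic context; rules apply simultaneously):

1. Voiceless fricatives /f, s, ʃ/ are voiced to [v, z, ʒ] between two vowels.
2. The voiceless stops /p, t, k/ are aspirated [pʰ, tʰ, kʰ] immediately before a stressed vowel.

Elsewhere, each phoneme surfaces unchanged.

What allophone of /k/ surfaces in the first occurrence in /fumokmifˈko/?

/k/ — between /o/ and /m/; rule 2 does not apply here → [k].

[k]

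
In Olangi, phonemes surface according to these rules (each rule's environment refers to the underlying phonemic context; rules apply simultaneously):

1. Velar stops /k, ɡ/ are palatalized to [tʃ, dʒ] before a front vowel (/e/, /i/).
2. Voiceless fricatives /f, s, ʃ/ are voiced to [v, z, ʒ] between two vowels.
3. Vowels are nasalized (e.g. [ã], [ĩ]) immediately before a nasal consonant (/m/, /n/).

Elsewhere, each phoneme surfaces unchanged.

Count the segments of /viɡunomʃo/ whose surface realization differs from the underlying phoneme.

2

Segments that undergo a rule: /u/ → [ũ] (rule 3); /o/ → [õ] (rule 3).
All other segments surface unchanged.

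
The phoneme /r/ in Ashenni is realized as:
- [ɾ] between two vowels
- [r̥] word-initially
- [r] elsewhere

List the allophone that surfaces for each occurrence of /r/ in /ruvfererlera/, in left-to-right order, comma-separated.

[r̥], [ɾ], [r], [ɾ]

Occurrence 1 (position 1): word-initially → [r̥].
Occurrence 2 (position 6): between two vowels → [ɾ].
Occurrence 3 (position 8): no conditioning environment matches → elsewhere allophone [r].
Occurrence 4 (position 11): between two vowels → [ɾ].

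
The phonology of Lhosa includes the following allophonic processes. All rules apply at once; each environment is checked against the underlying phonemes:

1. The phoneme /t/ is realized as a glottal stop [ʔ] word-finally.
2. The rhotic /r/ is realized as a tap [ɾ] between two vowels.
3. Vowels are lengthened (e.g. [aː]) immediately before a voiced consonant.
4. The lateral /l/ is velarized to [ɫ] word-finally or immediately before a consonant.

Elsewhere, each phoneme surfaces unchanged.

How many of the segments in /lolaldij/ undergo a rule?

Segments that undergo a rule: /o/ → [oː] (rule 3); /a/ → [aː] (rule 3); /l/ → [ɫ] (rule 4); /i/ → [iː] (rule 3).
All other segments surface unchanged.

4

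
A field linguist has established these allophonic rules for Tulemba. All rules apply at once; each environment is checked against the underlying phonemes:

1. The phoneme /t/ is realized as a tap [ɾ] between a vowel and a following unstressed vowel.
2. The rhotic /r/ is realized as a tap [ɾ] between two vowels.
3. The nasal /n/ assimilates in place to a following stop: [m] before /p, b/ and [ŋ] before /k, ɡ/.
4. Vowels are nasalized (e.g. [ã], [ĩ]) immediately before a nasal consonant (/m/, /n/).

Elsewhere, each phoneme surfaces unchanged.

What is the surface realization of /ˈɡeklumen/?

[ˈɡeklũmẽn]

/ɡ/ (word-initial) is unaffected → [ɡ].
/e/ (between /ɡ/ and /k/) fails the environment for rule 4, so it stays [e].
/k/ — not in any rule's target class → [k].
/l/ (between /k/ and /u/): no rule targets it → [l].
/u/ — between /l/ and /m/, before a nasal consonant — surfaces as [ũ] (rule 4).
/m/ (between /u/ and /e/) is unaffected → [m].
/e/ (between /m/ and /n/) occurs before a nasal consonant → [ẽ] by rule 4.
/n/ (word-final): rule 3 targets it, but not before a labial or velar stop → unchanged [n].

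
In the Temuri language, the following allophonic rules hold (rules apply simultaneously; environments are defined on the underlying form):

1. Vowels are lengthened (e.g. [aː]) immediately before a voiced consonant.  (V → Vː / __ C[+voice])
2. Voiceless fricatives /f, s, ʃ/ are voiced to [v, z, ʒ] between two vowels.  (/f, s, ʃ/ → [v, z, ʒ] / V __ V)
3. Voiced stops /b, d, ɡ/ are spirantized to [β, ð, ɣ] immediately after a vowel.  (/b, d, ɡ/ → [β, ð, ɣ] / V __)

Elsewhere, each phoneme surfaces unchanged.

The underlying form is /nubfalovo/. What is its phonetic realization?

[nuːβfaːloːvo]

/n/ (word-initial) is unaffected → [n].
Rule 1 applies to /u/ (between /n/ and /b/: before a voiced consonant) → [uː].
Rule 3 applies to /b/ (between /u/ and /f/: immediately after a vowel) → [β].
/f/ — between /b/ and /a/; rule 2 does not apply here → [f].
/a/ (between /f/ and /l/): before a voiced consonant, so rule 1 applies → [aː].
/l/ (between /a/ and /o/) is unaffected → [l].
/o/ (between /l/ and /v/) occurs before a voiced consonant → [oː] by rule 1.
/v/ (between /o/ and /o/) is unaffected → [v].
/o/ (word-final) is in the target of rule 1 but the environment (before a voiced consonant) is not met → [o].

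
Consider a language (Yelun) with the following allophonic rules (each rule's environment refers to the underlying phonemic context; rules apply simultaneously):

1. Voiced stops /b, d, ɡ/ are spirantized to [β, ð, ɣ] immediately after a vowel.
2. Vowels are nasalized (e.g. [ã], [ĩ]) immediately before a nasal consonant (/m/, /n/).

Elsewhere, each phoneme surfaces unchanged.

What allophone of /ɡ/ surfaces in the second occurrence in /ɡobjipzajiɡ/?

[ɣ]

/ɡ/ (word-final): immediately after a vowel, so rule 1 applies → [ɣ].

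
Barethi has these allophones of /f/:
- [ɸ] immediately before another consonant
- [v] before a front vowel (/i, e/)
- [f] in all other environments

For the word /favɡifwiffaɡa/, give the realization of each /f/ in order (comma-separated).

Occurrence 1 (position 1): no conditioning environment matches → elsewhere allophone [f].
Occurrence 2 (position 6): immediately before another consonant → [ɸ].
Occurrence 3 (position 9): immediately before another consonant → [ɸ].
Occurrence 4 (position 10): no conditioning environment matches → elsewhere allophone [f].

[f], [ɸ], [ɸ], [f]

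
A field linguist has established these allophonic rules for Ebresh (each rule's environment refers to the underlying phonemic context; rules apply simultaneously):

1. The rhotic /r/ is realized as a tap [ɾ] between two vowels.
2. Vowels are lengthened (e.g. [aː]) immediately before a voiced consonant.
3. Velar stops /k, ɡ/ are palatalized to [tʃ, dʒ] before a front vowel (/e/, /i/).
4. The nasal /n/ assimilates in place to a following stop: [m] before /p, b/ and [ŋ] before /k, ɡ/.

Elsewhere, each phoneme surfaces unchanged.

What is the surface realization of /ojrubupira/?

Rule 2 applies to /o/ (word-initial: before a voiced consonant) → [oː].
/j/ (between /o/ and /r/): no rule targets it → [j].
/r/ (between /j/ and /u/) fails the environment for rule 1, so it stays [r].
/u/ (between /r/ and /b/) occurs before a voiced consonant → [uː] by rule 2.
/b/ (between /u/ and /u/) is unaffected → [b].
/u/ (between /b/ and /p/) is in the target of rule 2 but the environment (before a voiced consonant) is not met → [u].
/p/ (between /u/ and /i/) is unaffected → [p].
Rule 2 applies to /i/ (between /p/ and /r/: before a voiced consonant) → [iː].
/r/ meets the environment for rule 1 (between two vowels) → [ɾ].
/a/ (word-final): rule 2 targets it, but not before a voiced consonant → unchanged [a].

[oːjruːbupiːɾa]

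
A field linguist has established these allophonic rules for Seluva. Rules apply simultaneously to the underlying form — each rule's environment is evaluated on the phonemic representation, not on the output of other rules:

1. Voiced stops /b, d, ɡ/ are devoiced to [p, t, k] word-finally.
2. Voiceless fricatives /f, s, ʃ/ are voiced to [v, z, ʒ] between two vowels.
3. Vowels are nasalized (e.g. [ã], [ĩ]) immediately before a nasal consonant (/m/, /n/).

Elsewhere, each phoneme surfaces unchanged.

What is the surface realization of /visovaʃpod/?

/v/ — not in any rule's target class → [v].
/i/ — between /v/ and /s/; rule 3 does not apply here → [i].
/s/ — between /i/ and /o/, between two vowels — surfaces as [z] (rule 2).
/o/ (between /s/ and /v/) is in the target of rule 3 but the environment (before a nasal consonant) is not met → [o].
/v/ — not in any rule's target class → [v].
/a/ (between /v/ and /ʃ/) fails the environment for rule 3, so it stays [a].
/ʃ/ (between /a/ and /p/) is in the target of rule 2 but the environment (between two vowels) is not met → [ʃ].
/p/ (between /ʃ/ and /o/): no rule targets it → [p].
/o/ (between /p/ and /d/) fails the environment for rule 3, so it stays [o].
Rule 1 applies to /d/ (word-final: word-finally) → [t].

[vizovaʃpot]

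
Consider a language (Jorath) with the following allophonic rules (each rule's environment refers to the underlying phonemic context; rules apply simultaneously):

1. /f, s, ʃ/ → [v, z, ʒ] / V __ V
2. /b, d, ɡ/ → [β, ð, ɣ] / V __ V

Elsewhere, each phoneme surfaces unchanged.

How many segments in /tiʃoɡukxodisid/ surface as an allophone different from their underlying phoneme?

Segments that undergo a rule: /ʃ/ → [ʒ] (rule 1); /ɡ/ → [ɣ] (rule 2); /d/ → [ð] (rule 2); /s/ → [z] (rule 1).
All other segments surface unchanged.

4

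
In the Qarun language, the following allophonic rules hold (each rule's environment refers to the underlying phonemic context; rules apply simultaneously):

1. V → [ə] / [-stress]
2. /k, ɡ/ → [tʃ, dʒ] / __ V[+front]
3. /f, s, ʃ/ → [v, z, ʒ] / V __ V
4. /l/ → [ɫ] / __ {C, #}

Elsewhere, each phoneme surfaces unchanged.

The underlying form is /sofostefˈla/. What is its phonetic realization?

/s/ — word-initial; rule 3 does not apply here → [s].
/o/ (between /s/ and /f/) occurs in an unstressed syllable → [ə] by rule 1.
/f/ — between /o/ and /o/, between two vowels — surfaces as [v] (rule 3).
/o/ (between /f/ and /s/): in an unstressed syllable, so rule 1 applies → [ə].
/s/ (between /o/ and /t/) is in the target of rule 3 but the environment (between two vowels) is not met → [s].
/t/ (between /s/ and /e/): no rule targets it → [t].
/e/ (between /t/ and /f/) occurs in an unstressed syllable → [ə] by rule 1.
/f/ (between /e/ and /l/) is in the target of rule 3 but the environment (between two vowels) is not met → [f].
/l/ — between /f/ and /a/; rule 4 does not apply here → [l].
/a/ (word-final): rule 1 targets it, but not in an unstressed syllable → unchanged [a].

[səvəstəfˈla]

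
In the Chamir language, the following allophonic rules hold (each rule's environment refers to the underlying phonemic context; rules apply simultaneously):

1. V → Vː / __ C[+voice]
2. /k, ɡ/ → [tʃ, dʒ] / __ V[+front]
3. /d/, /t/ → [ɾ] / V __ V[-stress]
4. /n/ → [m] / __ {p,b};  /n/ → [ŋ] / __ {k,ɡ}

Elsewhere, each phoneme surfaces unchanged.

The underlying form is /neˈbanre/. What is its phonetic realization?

[neːˈbaːnre]

/n/ (word-initial) is in the target of rule 4 but the environment (before a labial or velar stop) is not met → [n].
/e/ — between /n/ and /b/, before a voiced consonant — surfaces as [eː] (rule 1).
/a/ (between /b/ and /n/): before a voiced consonant, so rule 1 applies → [aː].
/n/ (between /a/ and /r/): rule 4 targets it, but not before a labial or velar stop → unchanged [n].
/e/ (word-final) is in the target of rule 1 but the environment (before a voiced consonant) is not met → [e].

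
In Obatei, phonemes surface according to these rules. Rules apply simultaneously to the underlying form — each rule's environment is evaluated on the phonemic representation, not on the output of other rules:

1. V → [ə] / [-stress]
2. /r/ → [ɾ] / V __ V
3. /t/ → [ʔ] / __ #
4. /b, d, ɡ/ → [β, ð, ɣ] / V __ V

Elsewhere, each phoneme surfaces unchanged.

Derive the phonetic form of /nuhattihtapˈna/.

/n/ (word-initial): no rule targets it → [n].
/u/ (between /n/ and /h/) occurs in an unstressed syllable → [ə] by rule 1.
/h/ (between /u/ and /a/): no rule targets it → [h].
/a/ (between /h/ and /t/): in an unstressed syllable, so rule 1 applies → [ə].
/t/ (between /a/ and /t/) is in the target of rule 3 but the environment (word-finally) is not met → [t].
/t/ (between /t/ and /i/) fails the environment for rule 3, so it stays [t].
/i/ — between /t/ and /h/, in an unstressed syllable — surfaces as [ə] (rule 1).
/h/ (between /i/ and /t/) is unaffected → [h].
/t/ — between /h/ and /a/; rule 3 does not apply here → [t].
/a/ meets the environment for rule 1 (in an unstressed syllable) → [ə].
/p/ (between /a/ and /n/) is unaffected → [p].
/n/ (between /p/ and /a/) is unaffected → [n].
/a/ — word-final; rule 1 does not apply here → [a].

[nəhəttəhtəpˈna]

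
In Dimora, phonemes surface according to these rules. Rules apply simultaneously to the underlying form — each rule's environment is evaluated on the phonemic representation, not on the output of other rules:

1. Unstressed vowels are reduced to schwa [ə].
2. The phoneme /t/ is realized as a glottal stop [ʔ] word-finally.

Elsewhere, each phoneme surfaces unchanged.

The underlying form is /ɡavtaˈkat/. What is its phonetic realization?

[ɡəvtəˈkaʔ]

/ɡ/ — not in any rule's target class → [ɡ].
Rule 1 applies to /a/ (between /ɡ/ and /v/: in an unstressed syllable) → [ə].
/v/ (between /a/ and /t/): no rule targets it → [v].
/t/ (between /v/ and /a/): rule 2 targets it, but not word-finally → unchanged [t].
/a/ meets the environment for rule 1 (in an unstressed syllable) → [ə].
/k/ (between /a/ and /a/) is unaffected → [k].
/a/ (between /k/ and /t/): rule 1 targets it, but not in an unstressed syllable → unchanged [a].
Rule 2 applies to /t/ (word-final: word-finally) → [ʔ].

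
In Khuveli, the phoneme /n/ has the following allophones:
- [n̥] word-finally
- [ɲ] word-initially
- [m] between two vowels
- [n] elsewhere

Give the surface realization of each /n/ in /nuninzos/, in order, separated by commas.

[ɲ], [m], [n]

Occurrence 1 (position 1): word-initially → [ɲ].
Occurrence 2 (position 3): between two vowels → [m].
Occurrence 3 (position 5): no conditioning environment matches → elsewhere allophone [n].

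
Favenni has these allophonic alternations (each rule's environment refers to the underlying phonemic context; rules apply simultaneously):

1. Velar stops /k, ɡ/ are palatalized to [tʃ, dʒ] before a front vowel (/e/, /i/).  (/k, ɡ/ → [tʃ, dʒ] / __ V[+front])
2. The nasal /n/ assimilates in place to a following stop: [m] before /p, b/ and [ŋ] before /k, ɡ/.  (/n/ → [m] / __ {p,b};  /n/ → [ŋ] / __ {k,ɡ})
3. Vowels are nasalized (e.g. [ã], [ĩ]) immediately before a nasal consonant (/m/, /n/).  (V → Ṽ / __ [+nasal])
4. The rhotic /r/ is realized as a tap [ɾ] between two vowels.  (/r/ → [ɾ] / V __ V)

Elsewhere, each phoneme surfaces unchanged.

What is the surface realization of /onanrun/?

[õnãnrũn]

/o/ (word-initial) occurs before a nasal consonant → [õ] by rule 3.
/n/ (between /o/ and /a/) fails the environment for rule 2, so it stays [n].
/a/ (between /n/ and /n/): before a nasal consonant, so rule 3 applies → [ã].
/n/ — between /a/ and /r/; rule 2 does not apply here → [n].
/r/ — between /n/ and /u/; rule 4 does not apply here → [r].
Rule 3 applies to /u/ (between /r/ and /n/: before a nasal consonant) → [ũ].
/n/ (word-final): rule 2 targets it, but not before a labial or velar stop → unchanged [n].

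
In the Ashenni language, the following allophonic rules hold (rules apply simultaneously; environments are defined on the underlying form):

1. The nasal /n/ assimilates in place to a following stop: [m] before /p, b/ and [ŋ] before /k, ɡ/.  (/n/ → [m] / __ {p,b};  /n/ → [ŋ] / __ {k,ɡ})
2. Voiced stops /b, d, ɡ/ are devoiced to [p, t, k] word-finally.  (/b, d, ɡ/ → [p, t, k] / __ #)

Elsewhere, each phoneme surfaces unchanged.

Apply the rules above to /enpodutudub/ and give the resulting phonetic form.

[empodutudup]

/e/ — not in any rule's target class → [e].
/n/ meets the environment for rule 1 (before a labial or velar stop) → [m].
/p/ — not in any rule's target class → [p].
/o/ (between /p/ and /d/): no rule targets it → [o].
/d/ — between /o/ and /u/; rule 2 does not apply here → [d].
/u/ stays [u].
/t/ (between /u/ and /u/) is unaffected → [t].
/u/ stays [u].
/d/ — between /u/ and /u/; rule 2 does not apply here → [d].
/u/ — not in any rule's target class → [u].
Rule 2 applies to /b/ (word-final: word-finally) → [p].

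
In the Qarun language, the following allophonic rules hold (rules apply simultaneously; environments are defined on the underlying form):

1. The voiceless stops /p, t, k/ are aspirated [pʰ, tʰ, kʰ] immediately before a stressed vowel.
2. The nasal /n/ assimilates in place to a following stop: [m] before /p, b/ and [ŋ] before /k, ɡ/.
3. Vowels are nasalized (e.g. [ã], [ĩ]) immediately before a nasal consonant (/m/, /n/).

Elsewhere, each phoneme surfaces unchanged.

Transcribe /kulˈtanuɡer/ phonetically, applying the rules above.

[kulˈtʰãnuɡer]

/k/ (word-initial) is in the target of rule 1 but the environment (immediately before a stressed vowel) is not met → [k].
/u/ (between /k/ and /l/): rule 3 targets it, but not before a nasal consonant → unchanged [u].
/t/ (between /l/ and /a/): immediately before a stressed vowel, so rule 1 applies → [tʰ].
/a/ — between /t/ and /n/, before a nasal consonant — surfaces as [ã] (rule 3).
/n/ — between /a/ and /u/; rule 2 does not apply here → [n].
/u/ — between /n/ and /ɡ/; rule 3 does not apply here → [u].
/e/ (between /ɡ/ and /r/): rule 3 targets it, but not before a nasal consonant → unchanged [e].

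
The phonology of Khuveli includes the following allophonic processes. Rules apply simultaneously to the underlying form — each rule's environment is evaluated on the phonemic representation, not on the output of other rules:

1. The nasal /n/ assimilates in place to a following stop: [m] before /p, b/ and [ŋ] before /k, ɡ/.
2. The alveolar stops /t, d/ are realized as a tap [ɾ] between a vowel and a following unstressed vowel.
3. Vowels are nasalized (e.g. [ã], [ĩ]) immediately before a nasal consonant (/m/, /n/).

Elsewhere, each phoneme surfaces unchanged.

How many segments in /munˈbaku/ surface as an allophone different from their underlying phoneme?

Segments that undergo a rule: /u/ → [ũ] (rule 3); /n/ → [m] (rule 1).
All other segments surface unchanged.

2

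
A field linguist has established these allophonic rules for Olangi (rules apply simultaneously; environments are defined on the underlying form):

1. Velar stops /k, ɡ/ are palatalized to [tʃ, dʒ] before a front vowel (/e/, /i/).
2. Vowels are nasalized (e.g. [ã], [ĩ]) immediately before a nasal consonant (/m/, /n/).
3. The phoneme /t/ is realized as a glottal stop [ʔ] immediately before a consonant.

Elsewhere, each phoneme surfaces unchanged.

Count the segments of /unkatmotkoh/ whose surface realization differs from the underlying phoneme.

3

Segments that undergo a rule: /u/ → [ũ] (rule 2); /t/ → [ʔ] (rule 3); /t/ → [ʔ] (rule 3).
All other segments surface unchanged.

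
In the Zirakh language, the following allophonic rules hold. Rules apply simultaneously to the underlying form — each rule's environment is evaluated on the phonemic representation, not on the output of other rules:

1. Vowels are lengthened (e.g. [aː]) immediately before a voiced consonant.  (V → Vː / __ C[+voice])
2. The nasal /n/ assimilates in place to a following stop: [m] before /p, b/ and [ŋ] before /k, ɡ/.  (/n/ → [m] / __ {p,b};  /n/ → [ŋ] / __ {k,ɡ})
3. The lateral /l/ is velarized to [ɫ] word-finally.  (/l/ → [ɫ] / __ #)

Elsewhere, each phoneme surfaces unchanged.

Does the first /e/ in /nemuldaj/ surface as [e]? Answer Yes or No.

No

/e/ meets the environment for rule 1 (before a voiced consonant) → [eː].
The actual realization is [eː], not [e].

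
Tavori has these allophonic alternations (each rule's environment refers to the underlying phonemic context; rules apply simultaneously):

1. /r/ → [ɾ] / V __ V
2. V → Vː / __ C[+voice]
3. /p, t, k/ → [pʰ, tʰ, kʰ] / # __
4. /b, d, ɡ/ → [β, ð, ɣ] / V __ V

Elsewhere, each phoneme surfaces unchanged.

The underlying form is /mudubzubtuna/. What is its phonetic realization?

[muːðuːbzuːbtuːna]

/m/ (word-initial): no rule targets it → [m].
/u/ (between /m/ and /d/) occurs before a voiced consonant → [uː] by rule 2.
/d/ meets the environment for rule 4 (between two vowels) → [ð].
Rule 2 applies to /u/ (between /d/ and /b/: before a voiced consonant) → [uː].
/b/ — between /u/ and /z/; rule 4 does not apply here → [b].
/z/ stays [z].
/u/ meets the environment for rule 2 (before a voiced consonant) → [uː].
/b/ (between /u/ and /t/): rule 4 targets it, but not between two vowels → unchanged [b].
/t/ (between /b/ and /u/): rule 3 targets it, but not word-initially → unchanged [t].
Rule 2 applies to /u/ (between /t/ and /n/: before a voiced consonant) → [uː].
/n/ (between /u/ and /a/): no rule targets it → [n].
/a/ (word-final) fails the environment for rule 2, so it stays [a].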